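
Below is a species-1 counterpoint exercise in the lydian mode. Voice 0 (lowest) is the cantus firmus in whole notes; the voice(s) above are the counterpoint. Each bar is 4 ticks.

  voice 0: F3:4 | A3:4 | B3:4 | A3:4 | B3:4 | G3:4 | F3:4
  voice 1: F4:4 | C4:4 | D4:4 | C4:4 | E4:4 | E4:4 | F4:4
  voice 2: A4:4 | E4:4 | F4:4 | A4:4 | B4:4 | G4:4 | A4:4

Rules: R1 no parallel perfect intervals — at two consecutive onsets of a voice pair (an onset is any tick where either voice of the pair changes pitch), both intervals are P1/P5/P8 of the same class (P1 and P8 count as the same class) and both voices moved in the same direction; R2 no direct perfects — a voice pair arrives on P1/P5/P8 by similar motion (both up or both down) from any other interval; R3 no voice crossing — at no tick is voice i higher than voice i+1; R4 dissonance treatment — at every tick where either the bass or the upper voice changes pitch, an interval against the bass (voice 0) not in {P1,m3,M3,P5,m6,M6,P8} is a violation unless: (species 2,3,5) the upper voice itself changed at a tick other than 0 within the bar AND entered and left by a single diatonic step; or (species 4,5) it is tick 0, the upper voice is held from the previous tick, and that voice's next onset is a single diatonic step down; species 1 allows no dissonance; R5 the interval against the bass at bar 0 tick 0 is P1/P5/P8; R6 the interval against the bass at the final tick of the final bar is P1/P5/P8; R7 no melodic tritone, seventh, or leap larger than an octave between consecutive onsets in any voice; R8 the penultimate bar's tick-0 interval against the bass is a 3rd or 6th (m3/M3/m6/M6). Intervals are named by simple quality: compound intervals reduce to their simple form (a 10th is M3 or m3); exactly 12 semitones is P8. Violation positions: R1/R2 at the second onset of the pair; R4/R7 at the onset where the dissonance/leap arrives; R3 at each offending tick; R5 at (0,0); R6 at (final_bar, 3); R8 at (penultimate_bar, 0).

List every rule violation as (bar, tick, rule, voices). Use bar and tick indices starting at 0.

bar 0: v0=F3 v1=F4 v2=A4 downbeat M3
bar 1: v0=A3 v1=C4 v2=E4 downbeat P5
bar 2: v0=B3 v1=D4 v2=F4 downbeat TT
bar 3: v0=A3 v1=C4 v2=A4 downbeat P8
bar 4: v0=B3 v1=E4 v2=B4 downbeat P8
bar 5: v0=G3 v1=E4 v2=G4 downbeat P8
bar 6: v0=F3 v1=F4 v2=A4 downbeat M3
  -> R5 @ bar 0 tick 0 v(0, 2): opens on M3
  -> R4 @ bar 2 tick 0 v(0, 2): B3/F4 TT untreated
  -> R1 @ bar 4 tick 0 v(0, 2): A3/A4 P8 -> B3/B4 P8 similar
  -> R2 @ bar 4 tick 0 v(1, 2): C4/A4 M6 -> E4/B4 P5 similar
  -> R4 @ bar 4 tick 0 v(0, 1): B3/E4 P4 untreated
  -> R1 @ bar 5 tick 0 v(0, 2): B3/B4 P8 -> G3/G4 P8 similar
  -> R8 @ bar 5 tick 0 v(0, 2): penult P8 not 3rd/6th
  -> R6 @ bar 6 tick 3 v(0, 2): closes on M3

(0, 0, R5, (0, 2))
(2, 0, R4, (0, 2))
(4, 0, R1, (0, 2))
(4, 0, R2, (1, 2))
(4, 0, R4, (0, 1))
(5, 0, R1, (0, 2))
(5, 0, R8, (0, 2))
(6, 3, R6, (0, 2))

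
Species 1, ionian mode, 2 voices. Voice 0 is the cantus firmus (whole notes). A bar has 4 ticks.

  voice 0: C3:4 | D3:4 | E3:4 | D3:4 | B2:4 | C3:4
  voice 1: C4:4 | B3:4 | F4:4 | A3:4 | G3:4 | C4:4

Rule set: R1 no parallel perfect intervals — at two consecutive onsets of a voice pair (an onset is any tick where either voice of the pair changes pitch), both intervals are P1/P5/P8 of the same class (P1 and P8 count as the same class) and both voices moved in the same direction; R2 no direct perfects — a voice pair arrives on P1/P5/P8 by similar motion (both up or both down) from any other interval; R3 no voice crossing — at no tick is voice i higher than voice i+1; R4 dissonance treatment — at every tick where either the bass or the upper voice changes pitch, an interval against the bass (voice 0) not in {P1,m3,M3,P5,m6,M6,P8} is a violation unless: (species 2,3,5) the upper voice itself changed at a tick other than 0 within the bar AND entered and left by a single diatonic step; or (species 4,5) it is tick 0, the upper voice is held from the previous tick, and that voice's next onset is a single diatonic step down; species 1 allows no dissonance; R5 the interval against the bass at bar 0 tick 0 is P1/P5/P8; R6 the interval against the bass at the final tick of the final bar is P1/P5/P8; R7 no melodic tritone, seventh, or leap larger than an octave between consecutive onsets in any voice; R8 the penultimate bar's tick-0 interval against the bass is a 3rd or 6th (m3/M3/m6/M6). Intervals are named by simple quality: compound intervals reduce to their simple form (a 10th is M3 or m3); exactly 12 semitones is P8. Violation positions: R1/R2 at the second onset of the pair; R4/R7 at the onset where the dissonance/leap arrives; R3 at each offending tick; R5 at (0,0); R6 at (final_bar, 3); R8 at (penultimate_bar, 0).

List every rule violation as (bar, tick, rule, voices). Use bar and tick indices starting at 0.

bar 0: v0=C3 v1=C4 downbeat P8
bar 1: v0=D3 v1=B3 downbeat M6
bar 2: v0=E3 v1=F4 downbeat m2
bar 3: v0=D3 v1=A3 downbeat P5
bar 4: v0=B2 v1=G3 downbeat m6
bar 5: v0=C3 v1=C4 downbeat P8
  -> R4 @ bar 2 tick 0 v(0, 1): E3/F4 m2 untreated
  -> R7 @ bar 2 tick 0 v(1,): B3->F4 leap 6st
  -> R2 @ bar 3 tick 0 v(0, 1): E3/F4 m2 -> D3/A3 P5 similar
  -> R2 @ bar 5 tick 0 v(0, 1): B2/G3 m6 -> C3/C4 P8 similar

(2, 0, R4, (0, 1))
(2, 0, R7, (1,))
(3, 0, R2, (0, 1))
(5, 0, R2, (0, 1))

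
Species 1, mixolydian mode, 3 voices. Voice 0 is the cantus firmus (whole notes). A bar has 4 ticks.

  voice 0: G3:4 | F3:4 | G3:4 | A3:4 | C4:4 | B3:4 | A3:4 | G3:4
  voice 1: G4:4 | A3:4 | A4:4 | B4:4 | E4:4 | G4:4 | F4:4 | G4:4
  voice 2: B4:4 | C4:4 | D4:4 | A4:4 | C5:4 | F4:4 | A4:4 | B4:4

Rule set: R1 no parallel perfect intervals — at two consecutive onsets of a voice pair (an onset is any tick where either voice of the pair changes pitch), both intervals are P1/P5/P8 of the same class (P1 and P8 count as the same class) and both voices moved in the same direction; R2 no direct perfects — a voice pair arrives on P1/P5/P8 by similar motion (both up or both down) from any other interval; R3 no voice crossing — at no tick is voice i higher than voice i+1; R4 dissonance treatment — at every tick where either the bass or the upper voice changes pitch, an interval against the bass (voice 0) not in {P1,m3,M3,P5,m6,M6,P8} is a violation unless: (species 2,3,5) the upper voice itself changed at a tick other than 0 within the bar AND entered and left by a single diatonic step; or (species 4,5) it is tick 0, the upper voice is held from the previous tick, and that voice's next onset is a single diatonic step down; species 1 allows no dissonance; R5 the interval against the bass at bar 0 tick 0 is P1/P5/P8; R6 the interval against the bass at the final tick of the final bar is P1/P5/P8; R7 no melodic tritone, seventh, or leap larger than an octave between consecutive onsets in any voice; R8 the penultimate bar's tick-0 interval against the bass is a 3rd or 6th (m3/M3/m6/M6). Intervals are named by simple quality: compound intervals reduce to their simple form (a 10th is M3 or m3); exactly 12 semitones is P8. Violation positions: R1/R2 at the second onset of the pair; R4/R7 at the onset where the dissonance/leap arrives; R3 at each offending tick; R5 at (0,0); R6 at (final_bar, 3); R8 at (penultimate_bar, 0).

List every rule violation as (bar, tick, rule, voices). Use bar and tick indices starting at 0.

bar 0: v0=G3 v1=G4 v2=B4 downbeat M3
bar 1: v0=F3 v1=A3 v2=C4 downbeat P5
bar 2: v0=G3 v1=A4 v2=D4 downbeat P5
bar 3: v0=A3 v1=B4 v2=A4 downbeat P8
bar 4: v0=C4 v1=E4 v2=C5 downbeat P8
bar 5: v0=B3 v1=G4 v2=F4 downbeat TT
bar 6: v0=A3 v1=F4 v2=A4 downbeat P8
bar 7: v0=G3 v1=G4 v2=B4 downbeat M3
  -> R5 @ bar 0 tick 0 v(0, 2): opens on M3
  -> R2 @ bar 1 tick 0 v(0, 2): G3/B4 M3 -> F3/C4 P5 similar
  -> R7 @ bar 1 tick 0 v(1,): G4->A3 leap 10st
  -> R7 @ bar 1 tick 0 v(2,): B4->C4 leap 11st
  -> R1 @ bar 2 tick 0 v(0, 2): F3/C4 P5 -> G3/D4 P5 similar
  -> R2 @ bar 2 tick 0 v(1, 2): A3/C4 m3 -> A4/D4 P5 similar
  -> R3 @ bar 2 tick 0 v(1, 2): A4 above D4
  -> R4 @ bar 2 tick 0 v(0, 1): G3/A4 M2 untreated
  -> R3 @ bar 2 tick 1 v(1, 2): A4 above D4
  -> R3 @ bar 2 tick 2 v(1, 2): A4 above D4
  -> R3 @ bar 2 tick 3 v(1, 2): A4 above D4
  -> R2 @ bar 3 tick 0 v(0, 2): G3/D4 P5 -> A3/A4 P8 similar
  -> R3 @ bar 3 tick 0 v(1, 2): B4 above A4
  -> R4 @ bar 3 tick 0 v(0, 1): A3/B4 M2 untreated
  -> R3 @ bar 3 tick 1 v(1, 2): B4 above A4
  -> R3 @ bar 3 tick 2 v(1, 2): B4 above A4
  -> R3 @ bar 3 tick 3 v(1, 2): B4 above A4
  -> R1 @ bar 4 tick 0 v(0, 2): A3/A4 P8 -> C4/C5 P8 similar
  -> R3 @ bar 5 tick 0 v(1, 2): G4 above F4
  -> R4 @ bar 5 tick 0 v(0, 2): B3/F4 TT untreated
  -> R3 @ bar 5 tick 1 v(1, 2): G4 above F4
  -> R3 @ bar 5 tick 2 v(1, 2): G4 above F4
  -> R3 @ bar 5 tick 3 v(1, 2): G4 above F4
  -> R8 @ bar 6 tick 0 v(0, 2): penult P8 not 3rd/6th
  -> R6 @ bar 7 tick 3 v(0, 2): closes on M3

(0, 0, R5, (0, 2))
(1, 0, R2, (0, 2))
(1, 0, R7, (1,))
(1, 0, R7, (2,))
(2, 0, R1, (0, 2))
(2, 0, R2, (1, 2))
(2, 0, R3, (1, 2))
(2, 0, R4, (0, 1))
(2, 1, R3, (1, 2))
(2, 2, R3, (1, 2))
(2, 3, R3, (1, 2))
(3, 0, R2, (0, 2))
(3, 0, R3, (1, 2))
(3, 0, R4, (0, 1))
(3, 1, R3, (1, 2))
(3, 2, R3, (1, 2))
(3, 3, R3, (1, 2))
(4, 0, R1, (0, 2))
(5, 0, R3, (1, 2))
(5, 0, R4, (0, 2))
(5, 1, R3, (1, 2))
(5, 2, R3, (1, 2))
(5, 3, R3, (1, 2))
(6, 0, R8, (0, 2))
(7, 3, R6, (0, 2))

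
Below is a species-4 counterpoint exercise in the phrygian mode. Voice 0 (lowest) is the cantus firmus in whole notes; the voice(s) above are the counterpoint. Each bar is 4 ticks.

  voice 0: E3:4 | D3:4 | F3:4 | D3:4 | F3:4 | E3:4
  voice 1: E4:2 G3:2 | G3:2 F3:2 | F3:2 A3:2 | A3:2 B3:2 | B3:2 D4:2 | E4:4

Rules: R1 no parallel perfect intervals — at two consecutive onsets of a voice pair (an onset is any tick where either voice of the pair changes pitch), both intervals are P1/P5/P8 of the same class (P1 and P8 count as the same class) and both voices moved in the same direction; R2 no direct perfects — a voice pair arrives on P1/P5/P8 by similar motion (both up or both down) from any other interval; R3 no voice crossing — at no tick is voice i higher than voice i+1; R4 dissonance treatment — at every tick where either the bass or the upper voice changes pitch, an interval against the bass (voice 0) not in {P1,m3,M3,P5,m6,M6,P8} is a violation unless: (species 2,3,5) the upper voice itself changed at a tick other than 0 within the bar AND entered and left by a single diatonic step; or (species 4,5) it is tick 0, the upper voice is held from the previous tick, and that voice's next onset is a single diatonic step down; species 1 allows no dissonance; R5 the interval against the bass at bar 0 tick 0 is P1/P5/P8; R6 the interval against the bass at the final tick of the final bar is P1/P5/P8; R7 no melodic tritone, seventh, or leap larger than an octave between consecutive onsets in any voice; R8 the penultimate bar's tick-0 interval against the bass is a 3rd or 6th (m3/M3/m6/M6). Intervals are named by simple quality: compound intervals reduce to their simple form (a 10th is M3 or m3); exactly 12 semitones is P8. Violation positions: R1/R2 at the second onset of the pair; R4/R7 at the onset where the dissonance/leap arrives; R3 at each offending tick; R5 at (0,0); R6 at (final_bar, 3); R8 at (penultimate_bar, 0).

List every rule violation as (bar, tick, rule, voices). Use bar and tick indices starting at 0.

bar 0: v0=E3 v1=E4 downbeat P8
bar 1: v0=D3 v1=G3 downbeat P4
bar 2: v0=F3 v1=F3 downbeat P1
bar 3: v0=D3 v1=A3 downbeat P5
bar 4: v0=F3 v1=B3 downbeat TT
bar 5: v0=E3 v1=E4 downbeat P8
  -> R4 @ bar 4 tick 0 v(0, 1): F3/B3 TT untreated
  -> R8 @ bar 4 tick 0 v(0, 1): penult TT not 3rd/6th

(4, 0, R4, (0, 1))
(4, 0, R8, (0, 1))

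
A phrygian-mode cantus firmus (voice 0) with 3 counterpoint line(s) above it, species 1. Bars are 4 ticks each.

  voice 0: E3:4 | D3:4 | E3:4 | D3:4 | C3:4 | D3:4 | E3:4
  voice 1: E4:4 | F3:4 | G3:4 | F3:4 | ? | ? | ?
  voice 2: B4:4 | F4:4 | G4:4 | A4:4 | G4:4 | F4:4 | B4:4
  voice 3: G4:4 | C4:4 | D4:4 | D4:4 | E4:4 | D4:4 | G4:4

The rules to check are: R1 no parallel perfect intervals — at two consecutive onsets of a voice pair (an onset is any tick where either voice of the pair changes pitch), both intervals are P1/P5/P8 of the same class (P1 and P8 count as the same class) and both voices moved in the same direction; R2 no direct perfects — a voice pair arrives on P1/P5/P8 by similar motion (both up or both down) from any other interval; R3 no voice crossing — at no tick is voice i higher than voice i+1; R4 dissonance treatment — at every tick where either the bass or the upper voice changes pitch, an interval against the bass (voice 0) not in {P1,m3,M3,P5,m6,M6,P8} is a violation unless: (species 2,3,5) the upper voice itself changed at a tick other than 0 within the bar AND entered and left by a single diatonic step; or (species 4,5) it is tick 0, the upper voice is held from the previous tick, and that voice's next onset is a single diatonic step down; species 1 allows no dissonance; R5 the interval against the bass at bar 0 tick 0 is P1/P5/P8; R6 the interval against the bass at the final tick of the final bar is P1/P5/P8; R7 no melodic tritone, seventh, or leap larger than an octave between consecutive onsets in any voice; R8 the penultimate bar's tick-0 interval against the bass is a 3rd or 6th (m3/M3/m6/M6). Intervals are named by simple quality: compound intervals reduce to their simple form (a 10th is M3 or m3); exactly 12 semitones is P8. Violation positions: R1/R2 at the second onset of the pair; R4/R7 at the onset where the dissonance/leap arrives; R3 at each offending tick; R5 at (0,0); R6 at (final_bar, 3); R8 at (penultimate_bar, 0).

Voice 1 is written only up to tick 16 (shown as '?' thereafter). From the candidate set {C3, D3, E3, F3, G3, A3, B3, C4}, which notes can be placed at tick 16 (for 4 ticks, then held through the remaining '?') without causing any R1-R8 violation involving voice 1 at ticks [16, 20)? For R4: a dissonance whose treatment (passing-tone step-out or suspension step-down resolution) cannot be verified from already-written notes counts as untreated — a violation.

{C4, E3, G3}

C3: violates R2
D3: violates R4
E3: legal
F3: violates R4
G3: legal
A3: violates R2
B3: violates R4,R7
C4: legal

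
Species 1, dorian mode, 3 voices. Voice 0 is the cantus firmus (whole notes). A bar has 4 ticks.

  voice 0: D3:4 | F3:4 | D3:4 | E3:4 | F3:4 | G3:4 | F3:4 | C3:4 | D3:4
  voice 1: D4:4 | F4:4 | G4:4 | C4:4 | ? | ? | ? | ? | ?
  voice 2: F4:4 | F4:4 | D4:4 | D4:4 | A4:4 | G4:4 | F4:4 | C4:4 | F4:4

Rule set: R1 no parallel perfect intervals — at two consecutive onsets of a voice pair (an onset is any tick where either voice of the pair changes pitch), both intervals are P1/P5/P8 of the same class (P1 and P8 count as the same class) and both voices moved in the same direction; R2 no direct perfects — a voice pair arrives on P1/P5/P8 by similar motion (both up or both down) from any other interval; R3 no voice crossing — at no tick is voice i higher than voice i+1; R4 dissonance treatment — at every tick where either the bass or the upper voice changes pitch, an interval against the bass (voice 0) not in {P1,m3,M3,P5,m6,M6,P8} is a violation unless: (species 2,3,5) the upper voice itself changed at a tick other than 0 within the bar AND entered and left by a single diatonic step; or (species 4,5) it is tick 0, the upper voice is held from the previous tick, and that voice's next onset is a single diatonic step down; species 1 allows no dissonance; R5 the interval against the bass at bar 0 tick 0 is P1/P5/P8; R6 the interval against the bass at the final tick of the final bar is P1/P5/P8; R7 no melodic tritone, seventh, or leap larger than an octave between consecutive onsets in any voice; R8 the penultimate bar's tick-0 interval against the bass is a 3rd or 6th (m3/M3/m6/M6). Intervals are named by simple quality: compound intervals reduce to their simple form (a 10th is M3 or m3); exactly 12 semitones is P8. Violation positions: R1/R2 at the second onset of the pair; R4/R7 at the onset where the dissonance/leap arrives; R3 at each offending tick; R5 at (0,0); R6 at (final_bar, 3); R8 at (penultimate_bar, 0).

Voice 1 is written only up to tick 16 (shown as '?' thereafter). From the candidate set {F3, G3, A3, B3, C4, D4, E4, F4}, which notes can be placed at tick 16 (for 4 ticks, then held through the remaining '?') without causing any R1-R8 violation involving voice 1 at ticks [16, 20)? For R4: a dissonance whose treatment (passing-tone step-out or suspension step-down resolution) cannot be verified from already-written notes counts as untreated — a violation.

F3: legal
G3: violates R4
A3: legal
B3: violates R4
C4: legal
D4: violates R2
E4: violates R4
F4: violates R2

{A3, C4, F3}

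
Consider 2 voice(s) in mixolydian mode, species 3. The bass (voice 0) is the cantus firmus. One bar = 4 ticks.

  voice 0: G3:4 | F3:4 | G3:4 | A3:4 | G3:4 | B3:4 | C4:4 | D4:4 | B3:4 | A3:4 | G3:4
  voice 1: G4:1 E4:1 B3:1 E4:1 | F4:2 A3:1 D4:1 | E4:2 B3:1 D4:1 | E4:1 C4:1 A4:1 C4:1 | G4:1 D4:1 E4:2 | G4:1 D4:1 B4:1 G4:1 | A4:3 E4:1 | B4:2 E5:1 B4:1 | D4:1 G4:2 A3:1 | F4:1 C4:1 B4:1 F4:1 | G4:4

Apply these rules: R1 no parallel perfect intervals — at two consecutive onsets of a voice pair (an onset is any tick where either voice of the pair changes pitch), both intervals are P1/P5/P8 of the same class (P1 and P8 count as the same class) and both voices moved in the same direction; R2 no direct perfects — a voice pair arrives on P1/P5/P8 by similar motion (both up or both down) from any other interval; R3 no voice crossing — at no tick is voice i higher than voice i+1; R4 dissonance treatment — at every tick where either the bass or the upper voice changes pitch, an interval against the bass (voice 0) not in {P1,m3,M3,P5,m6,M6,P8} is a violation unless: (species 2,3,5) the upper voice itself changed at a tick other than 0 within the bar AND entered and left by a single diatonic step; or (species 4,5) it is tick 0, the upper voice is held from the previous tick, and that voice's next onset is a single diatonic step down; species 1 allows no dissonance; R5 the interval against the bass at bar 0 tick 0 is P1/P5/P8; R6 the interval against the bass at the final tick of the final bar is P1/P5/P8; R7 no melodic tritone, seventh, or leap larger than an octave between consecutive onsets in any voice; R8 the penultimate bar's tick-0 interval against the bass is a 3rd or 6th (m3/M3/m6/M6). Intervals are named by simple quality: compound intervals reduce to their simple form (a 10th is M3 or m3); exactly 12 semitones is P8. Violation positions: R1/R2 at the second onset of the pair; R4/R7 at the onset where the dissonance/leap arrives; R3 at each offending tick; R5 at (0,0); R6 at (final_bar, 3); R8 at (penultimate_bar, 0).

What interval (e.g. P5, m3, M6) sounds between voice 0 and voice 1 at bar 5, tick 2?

voice 0=B3 voice 1=B4 -> P8

P8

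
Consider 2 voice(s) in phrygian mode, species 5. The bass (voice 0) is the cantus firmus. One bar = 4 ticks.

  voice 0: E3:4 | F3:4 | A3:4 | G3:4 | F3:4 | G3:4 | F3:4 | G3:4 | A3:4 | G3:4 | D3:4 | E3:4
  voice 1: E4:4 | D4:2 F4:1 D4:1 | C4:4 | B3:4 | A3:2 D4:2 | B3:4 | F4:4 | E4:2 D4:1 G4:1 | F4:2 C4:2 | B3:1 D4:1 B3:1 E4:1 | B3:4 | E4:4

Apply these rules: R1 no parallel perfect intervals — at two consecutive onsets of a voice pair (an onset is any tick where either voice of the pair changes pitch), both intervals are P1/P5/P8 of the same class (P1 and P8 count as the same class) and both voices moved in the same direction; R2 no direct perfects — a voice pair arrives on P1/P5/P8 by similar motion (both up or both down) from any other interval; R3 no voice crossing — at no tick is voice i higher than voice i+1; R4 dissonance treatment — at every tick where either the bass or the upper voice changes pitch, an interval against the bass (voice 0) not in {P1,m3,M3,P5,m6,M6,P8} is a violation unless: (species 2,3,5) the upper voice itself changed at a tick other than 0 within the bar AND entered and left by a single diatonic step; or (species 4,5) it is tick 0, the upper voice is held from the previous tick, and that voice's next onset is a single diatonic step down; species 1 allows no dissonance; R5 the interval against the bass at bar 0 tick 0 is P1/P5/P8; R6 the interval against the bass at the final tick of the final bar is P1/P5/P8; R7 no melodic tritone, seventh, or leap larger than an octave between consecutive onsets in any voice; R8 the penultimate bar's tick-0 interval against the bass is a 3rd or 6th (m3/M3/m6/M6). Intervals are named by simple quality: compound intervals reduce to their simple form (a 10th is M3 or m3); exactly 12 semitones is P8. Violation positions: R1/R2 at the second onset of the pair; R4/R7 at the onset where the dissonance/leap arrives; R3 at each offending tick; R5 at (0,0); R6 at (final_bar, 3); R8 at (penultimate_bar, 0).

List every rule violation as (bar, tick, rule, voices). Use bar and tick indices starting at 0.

bar 0: v0=E3 v1=E4 downbeat P8
bar 1: v0=F3 v1=D4 downbeat M6
bar 2: v0=A3 v1=C4 downbeat m3
bar 3: v0=G3 v1=B3 downbeat M3
bar 4: v0=F3 v1=A3 downbeat M3
bar 5: v0=G3 v1=B3 downbeat M3
bar 6: v0=F3 v1=F4 downbeat P8
bar 7: v0=G3 v1=E4 downbeat M6
bar 8: v0=A3 v1=F4 downbeat m6
bar 9: v0=G3 v1=B3 downbeat M3
bar 10: v0=D3 v1=B3 downbeat M6
bar 11: v0=E3 v1=E4 downbeat P8
  -> R7 @ bar 6 tick 0 v(1,): B3->F4 leap 6st
  -> R2 @ bar 11 tick 0 v(0, 1): D3/B3 M6 -> E3/E4 P8 similar

(6, 0, R7, (1,))
(11, 0, R2, (0, 1))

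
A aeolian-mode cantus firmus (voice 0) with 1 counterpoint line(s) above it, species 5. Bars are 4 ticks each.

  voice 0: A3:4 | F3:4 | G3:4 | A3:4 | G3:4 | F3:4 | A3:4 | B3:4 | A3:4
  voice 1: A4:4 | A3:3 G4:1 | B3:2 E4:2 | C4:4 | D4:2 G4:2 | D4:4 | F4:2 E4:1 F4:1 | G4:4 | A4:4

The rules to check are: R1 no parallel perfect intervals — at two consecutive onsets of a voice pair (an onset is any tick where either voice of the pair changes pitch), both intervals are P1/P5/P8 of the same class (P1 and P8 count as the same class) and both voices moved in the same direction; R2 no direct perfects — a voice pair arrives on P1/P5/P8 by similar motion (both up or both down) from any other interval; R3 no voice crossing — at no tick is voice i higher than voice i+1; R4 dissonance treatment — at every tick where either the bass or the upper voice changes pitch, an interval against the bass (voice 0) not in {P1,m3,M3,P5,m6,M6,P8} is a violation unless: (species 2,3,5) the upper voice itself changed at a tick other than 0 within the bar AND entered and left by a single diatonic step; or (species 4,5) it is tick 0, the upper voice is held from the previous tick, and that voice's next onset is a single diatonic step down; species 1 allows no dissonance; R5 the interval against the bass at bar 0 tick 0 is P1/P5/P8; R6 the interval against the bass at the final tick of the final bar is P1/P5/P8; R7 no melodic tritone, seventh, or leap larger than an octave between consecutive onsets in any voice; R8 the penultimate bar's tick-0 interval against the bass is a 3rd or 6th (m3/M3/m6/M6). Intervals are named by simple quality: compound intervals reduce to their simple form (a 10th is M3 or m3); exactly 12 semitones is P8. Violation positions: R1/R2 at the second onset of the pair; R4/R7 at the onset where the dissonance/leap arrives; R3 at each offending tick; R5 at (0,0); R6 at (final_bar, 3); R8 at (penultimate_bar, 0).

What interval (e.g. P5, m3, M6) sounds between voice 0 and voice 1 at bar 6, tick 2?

voice 0=A3 voice 1=E4 -> P5

P5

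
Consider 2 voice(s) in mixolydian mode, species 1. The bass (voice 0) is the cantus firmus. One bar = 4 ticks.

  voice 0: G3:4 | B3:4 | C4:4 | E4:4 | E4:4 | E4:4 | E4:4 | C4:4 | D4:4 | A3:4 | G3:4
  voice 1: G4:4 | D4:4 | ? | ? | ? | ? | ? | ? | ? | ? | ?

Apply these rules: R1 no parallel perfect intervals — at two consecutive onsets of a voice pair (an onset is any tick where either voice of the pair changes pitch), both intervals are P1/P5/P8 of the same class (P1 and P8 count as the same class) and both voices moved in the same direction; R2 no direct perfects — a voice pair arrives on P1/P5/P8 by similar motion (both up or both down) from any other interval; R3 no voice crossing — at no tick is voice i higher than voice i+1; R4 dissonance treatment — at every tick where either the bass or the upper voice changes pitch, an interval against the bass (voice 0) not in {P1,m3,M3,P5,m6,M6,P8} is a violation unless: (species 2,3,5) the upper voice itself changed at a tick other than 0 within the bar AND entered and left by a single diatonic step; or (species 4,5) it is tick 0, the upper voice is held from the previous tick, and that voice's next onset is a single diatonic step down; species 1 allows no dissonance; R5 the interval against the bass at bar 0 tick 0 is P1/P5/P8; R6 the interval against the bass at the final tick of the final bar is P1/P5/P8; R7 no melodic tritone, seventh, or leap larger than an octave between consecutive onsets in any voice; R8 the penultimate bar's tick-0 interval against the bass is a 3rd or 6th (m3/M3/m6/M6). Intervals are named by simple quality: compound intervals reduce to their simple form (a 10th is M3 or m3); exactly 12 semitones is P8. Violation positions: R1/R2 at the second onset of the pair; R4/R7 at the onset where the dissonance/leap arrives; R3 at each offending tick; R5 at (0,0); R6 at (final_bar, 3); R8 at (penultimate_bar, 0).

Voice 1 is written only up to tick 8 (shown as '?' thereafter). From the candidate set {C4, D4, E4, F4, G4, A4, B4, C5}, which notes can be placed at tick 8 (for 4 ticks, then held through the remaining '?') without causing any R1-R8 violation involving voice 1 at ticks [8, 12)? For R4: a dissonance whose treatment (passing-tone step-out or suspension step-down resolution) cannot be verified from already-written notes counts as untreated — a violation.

C4: legal
D4: violates R4
E4: legal
F4: violates R4
G4: violates R2
A4: legal
B4: violates R4
C5: violates R2,R7

{A4, C4, E4}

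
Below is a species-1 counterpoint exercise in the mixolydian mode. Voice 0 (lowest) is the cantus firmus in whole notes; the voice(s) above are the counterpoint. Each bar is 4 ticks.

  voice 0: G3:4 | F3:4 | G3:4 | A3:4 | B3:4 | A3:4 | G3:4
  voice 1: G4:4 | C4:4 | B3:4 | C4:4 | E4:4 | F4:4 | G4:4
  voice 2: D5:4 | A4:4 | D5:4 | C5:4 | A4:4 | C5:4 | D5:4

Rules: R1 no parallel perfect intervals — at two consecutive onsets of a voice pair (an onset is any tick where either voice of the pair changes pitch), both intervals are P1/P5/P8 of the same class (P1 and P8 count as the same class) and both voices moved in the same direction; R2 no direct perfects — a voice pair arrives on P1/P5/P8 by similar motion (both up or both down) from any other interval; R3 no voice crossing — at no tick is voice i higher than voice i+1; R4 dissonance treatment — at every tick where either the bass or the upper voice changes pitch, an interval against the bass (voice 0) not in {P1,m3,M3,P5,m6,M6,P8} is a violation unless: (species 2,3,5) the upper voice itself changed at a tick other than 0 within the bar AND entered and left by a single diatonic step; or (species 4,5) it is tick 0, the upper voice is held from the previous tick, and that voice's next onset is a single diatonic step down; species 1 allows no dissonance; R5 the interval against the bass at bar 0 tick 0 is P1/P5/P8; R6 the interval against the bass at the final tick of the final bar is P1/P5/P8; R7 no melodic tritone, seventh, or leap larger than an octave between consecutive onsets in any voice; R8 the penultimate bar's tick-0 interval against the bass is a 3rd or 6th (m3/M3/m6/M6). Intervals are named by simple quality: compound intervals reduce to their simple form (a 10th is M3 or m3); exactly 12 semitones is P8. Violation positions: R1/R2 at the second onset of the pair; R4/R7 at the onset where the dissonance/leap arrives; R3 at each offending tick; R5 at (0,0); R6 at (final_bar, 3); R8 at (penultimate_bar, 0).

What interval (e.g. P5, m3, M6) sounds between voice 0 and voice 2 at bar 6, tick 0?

voice 0=G3 voice 2=D5 -> P5

P5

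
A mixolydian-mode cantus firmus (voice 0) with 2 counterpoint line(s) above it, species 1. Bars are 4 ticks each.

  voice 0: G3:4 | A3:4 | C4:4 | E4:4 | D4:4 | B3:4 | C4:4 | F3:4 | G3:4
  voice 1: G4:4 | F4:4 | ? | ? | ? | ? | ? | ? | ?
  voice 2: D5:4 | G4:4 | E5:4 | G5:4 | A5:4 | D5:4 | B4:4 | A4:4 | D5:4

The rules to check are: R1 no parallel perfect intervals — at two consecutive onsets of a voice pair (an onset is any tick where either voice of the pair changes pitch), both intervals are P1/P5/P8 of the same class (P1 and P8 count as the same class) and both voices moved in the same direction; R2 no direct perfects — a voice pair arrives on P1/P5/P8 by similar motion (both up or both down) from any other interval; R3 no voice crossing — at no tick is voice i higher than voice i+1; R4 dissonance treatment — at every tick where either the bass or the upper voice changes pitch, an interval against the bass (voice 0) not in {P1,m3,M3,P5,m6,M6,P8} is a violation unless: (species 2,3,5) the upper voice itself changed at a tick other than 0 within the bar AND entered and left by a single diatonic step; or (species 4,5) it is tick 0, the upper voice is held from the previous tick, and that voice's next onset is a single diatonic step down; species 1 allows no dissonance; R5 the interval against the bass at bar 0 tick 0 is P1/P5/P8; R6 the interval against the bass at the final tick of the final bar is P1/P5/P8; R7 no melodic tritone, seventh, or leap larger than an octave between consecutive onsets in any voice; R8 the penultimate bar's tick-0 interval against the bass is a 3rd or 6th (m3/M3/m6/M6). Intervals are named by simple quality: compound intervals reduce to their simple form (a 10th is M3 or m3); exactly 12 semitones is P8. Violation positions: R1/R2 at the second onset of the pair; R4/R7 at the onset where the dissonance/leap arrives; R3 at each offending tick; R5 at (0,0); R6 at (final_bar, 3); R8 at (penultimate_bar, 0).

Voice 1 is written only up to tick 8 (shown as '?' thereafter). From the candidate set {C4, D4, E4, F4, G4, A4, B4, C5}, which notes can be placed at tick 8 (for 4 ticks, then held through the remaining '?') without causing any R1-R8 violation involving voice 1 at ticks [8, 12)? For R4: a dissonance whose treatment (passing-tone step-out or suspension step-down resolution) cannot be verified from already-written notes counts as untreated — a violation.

C4: legal
D4: violates R4
E4: legal
F4: violates R4
G4: violates R2
A4: violates R2
B4: violates R4,R7
C5: violates R2

{C4, E4}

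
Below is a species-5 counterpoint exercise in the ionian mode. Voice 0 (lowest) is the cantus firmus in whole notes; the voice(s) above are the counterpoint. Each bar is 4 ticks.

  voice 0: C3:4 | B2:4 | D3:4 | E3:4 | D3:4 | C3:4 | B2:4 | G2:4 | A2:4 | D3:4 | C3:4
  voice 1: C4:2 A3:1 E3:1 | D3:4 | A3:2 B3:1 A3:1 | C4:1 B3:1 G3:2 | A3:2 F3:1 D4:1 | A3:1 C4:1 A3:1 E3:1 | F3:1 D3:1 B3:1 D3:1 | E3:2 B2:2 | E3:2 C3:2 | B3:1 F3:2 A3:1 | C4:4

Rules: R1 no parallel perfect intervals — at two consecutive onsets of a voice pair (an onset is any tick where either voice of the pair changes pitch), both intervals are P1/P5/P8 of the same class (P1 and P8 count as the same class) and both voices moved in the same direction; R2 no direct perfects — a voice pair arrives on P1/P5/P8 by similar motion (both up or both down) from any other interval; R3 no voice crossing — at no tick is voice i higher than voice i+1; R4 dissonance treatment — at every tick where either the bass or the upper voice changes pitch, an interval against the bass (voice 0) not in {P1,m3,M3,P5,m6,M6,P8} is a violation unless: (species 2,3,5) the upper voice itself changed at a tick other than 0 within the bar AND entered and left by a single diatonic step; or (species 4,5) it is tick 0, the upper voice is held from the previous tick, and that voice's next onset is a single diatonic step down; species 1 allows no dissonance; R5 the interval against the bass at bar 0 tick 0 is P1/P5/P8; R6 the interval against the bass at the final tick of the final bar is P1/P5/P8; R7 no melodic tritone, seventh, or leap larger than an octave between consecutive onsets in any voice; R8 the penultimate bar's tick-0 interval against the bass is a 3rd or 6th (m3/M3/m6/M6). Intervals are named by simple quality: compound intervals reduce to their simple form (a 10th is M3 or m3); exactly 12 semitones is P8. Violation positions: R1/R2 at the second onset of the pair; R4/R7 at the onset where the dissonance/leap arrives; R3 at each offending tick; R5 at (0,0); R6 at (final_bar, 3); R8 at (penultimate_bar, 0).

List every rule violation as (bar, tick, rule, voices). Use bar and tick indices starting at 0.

(2, 0, R2, (0, 1))
(6, 0, R4, (0, 1))
(8, 0, R2, (0, 1))
(9, 0, R7, (1,))
(9, 1, R7, (1,))

bar 0: v0=C3 v1=C4 downbeat P8
bar 1: v0=B2 v1=D3 downbeat m3
bar 2: v0=D3 v1=A3 downbeat P5
bar 3: v0=E3 v1=C4 downbeat m6
bar 4: v0=D3 v1=A3 downbeat P5
bar 5: v0=C3 v1=A3 downbeat M6
bar 6: v0=B2 v1=F3 downbeat TT
bar 7: v0=G2 v1=E3 downbeat M6
bar 8: v0=A2 v1=E3 downbeat P5
bar 9: v0=D3 v1=B3 downbeat M6
bar 10: v0=C3 v1=C4 downbeat P8
  -> R2 @ bar 2 tick 0 v(0, 1): B2/D3 m3 -> D3/A3 P5 similar
  -> R4 @ bar 6 tick 0 v(0, 1): B2/F3 TT untreated
  -> R2 @ bar 8 tick 0 v(0, 1): G2/B2 M3 -> A2/E3 P5 similar
  -> R7 @ bar 9 tick 0 v(1,): C3->B3 leap 11st
  -> R7 @ bar 9 tick 1 v(1,): B3->F3 leap 6st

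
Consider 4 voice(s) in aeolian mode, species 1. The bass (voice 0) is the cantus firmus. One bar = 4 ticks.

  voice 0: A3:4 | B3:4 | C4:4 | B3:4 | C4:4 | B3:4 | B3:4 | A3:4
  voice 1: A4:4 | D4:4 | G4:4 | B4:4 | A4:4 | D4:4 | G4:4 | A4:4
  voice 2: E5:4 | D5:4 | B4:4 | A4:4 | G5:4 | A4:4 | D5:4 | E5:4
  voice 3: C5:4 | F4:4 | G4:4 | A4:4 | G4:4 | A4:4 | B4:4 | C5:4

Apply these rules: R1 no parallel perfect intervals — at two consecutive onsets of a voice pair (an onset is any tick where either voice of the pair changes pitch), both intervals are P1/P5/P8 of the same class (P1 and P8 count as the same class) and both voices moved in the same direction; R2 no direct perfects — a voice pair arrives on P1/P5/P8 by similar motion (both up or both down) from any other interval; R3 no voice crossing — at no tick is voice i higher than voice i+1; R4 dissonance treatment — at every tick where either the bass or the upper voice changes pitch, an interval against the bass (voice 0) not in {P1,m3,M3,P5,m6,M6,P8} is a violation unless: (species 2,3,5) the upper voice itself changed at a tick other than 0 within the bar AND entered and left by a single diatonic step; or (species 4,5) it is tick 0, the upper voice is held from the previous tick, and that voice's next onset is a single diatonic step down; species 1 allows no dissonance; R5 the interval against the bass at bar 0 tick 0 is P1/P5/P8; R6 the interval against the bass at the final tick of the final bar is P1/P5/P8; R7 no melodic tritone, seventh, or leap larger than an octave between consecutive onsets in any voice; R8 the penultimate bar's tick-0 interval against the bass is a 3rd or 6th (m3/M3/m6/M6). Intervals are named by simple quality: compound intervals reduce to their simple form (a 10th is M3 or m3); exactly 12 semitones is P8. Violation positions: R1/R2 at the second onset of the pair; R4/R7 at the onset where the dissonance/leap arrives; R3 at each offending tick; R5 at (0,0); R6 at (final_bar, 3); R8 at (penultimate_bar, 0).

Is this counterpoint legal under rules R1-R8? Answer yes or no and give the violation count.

No (47 violations)

bar 0: v0=A3 v1=A4 v2=E5 v3=C5 (m3)
bar 1: v0=B3 v1=D4 v2=D5 v3=F4 (TT)
bar 2: v0=C4 v1=G4 v2=B4 v3=G4 (P5)
bar 3: v0=B3 v1=B4 v2=A4 v3=A4 (m7)
bar 4: v0=C4 v1=A4 v2=G5 v3=G4 (P5)
bar 5: v0=B3 v1=D4 v2=A4 v3=A4 (m7)
bar 6: v0=B3 v1=G4 v2=D5 v3=B4 (P8)
bar 7: v0=A3 v1=A4 v2=E5 v3=C5 (m3)
  R3 @ bar0.0: E5 above C5
  R5 @ bar0.0: opens on m3
  R3 @ bar0.1: E5 above C5
  R3 @ bar0.2: E5 above C5
  R3 @ bar0.3: E5 above C5
  R2 @ bar1.0: A4/E5 P5 -> D4/D5 P8 similar
  R3 @ bar1.0: D5 above F4
  R4 @ bar1.0: B3/F4 TT untreated
  R3 @ bar1.1: D5 above F4
  R3 @ bar1.2: D5 above F4
  R3 @ bar1.3: D5 above F4
  R2 @ bar2.0: B3/D4 m3 -> C4/G4 P5 similar
  R2 @ bar2.0: B3/F4 TT -> C4/G4 P5 similar
  R2 @ bar2.0: D4/F4 m3 -> G4/G4 P1 similar
  R3 @ bar2.0: B4 above G4
  R4 @ bar2.0: C4/B4 M7 untreated
  R3 @ bar2.1: B4 above G4
  R3 @ bar2.2: B4 above G4
  R3 @ bar2.3: B4 above G4
  R3 @ bar3.0: B4 above A4
  R4 @ bar3.0: B3/A4 m7 untreated
  R4 @ bar3.0: B3/A4 m7 untreated
  R3 @ bar3.1: B4 above A4
  R3 @ bar3.2: B4 above A4
  R3 @ bar3.3: B4 above A4
  R2 @ bar4.0: B3/A4 m7 -> C4/G5 P5 similar
  R3 @ bar4.0: G5 above G4
  R7 @ bar4.0: A4->G5 leap 10st
  R3 @ bar4.1: G5 above G4
  R3 @ bar4.2: G5 above G4
  R3 @ bar4.3: G5 above G4
  R2 @ bar5.0: A4/G5 m7 -> D4/A4 P5 similar
  R4 @ bar5.0: B3/A4 m7 untreated
  R4 @ bar5.0: B3/A4 m7 untreated
  R7 @ bar5.0: G5->A4 leap 10st
  R1 @ bar6.0: D4/A4 P5 -> G4/D5 P5 similar
  R3 @ bar6.0: D5 above B4
  R8 @ bar6.0: penult P8 not 3rd/6th
  R3 @ bar6.1: D5 above B4
  R3 @ bar6.2: D5 above B4
  R3 @ bar6.3: D5 above B4
  R1 @ bar7.0: G4/D5 P5 -> A4/E5 P5 similar
  R3 @ bar7.0: E5 above C5
  R3 @ bar7.1: E5 above C5
  R3 @ bar7.2: E5 above C5
  R3 @ bar7.3: E5 above C5
  R6 @ bar7.3: closes on m3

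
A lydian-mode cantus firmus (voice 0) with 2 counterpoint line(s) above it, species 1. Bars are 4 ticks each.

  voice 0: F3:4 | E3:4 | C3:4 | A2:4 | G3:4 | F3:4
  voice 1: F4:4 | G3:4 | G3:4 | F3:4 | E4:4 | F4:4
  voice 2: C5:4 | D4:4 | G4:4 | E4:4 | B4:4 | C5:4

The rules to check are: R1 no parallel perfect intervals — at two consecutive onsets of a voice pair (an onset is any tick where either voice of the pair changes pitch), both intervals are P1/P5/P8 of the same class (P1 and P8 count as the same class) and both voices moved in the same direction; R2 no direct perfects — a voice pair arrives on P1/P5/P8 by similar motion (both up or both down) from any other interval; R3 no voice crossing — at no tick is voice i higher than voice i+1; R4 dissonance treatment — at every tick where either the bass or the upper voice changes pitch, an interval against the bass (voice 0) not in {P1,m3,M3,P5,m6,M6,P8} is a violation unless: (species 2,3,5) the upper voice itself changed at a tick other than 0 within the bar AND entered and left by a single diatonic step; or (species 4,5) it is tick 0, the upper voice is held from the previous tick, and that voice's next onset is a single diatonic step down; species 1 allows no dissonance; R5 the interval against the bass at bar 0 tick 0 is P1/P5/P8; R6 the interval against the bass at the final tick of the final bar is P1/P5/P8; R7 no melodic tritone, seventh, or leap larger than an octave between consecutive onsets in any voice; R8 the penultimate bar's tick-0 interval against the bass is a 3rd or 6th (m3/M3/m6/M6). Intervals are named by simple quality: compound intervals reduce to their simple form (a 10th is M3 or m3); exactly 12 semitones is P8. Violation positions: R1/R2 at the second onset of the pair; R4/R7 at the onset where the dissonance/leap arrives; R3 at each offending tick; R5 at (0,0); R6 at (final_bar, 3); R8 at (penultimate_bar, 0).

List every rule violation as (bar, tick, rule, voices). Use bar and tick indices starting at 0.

(1, 0, R1, (1, 2))
(1, 0, R4, (0, 2))
(1, 0, R7, (1,))
(1, 0, R7, (2,))
(3, 0, R1, (0, 2))
(4, 0, R2, (1, 2))
(4, 0, R7, (0,))
(4, 0, R7, (1,))
(5, 0, R1, (1, 2))

bar 0: v0=F3 v1=F4 v2=C5 downbeat P5
bar 1: v0=E3 v1=G3 v2=D4 downbeat m7
bar 2: v0=C3 v1=G3 v2=G4 downbeat P5
bar 3: v0=A2 v1=F3 v2=E4 downbeat P5
bar 4: v0=G3 v1=E4 v2=B4 downbeat M3
bar 5: v0=F3 v1=F4 v2=C5 downbeat P5
  -> R1 @ bar 1 tick 0 v(1, 2): F4/C5 P5 -> G3/D4 P5 similar
  -> R4 @ bar 1 tick 0 v(0, 2): E3/D4 m7 untreated
  -> R7 @ bar 1 tick 0 v(1,): F4->G3 leap 10st
  -> R7 @ bar 1 tick 0 v(2,): C5->D4 leap 10st
  -> R1 @ bar 3 tick 0 v(0, 2): C3/G4 P5 -> A2/E4 P5 similar
  -> R2 @ bar 4 tick 0 v(1, 2): F3/E4 M7 -> E4/B4 P5 similar
  -> R7 @ bar 4 tick 0 v(0,): A2->G3 leap 10st
  -> R7 @ bar 4 tick 0 v(1,): F3->E4 leap 11st
  -> R1 @ bar 5 tick 0 v(1, 2): E4/B4 P5 -> F4/C5 P5 similar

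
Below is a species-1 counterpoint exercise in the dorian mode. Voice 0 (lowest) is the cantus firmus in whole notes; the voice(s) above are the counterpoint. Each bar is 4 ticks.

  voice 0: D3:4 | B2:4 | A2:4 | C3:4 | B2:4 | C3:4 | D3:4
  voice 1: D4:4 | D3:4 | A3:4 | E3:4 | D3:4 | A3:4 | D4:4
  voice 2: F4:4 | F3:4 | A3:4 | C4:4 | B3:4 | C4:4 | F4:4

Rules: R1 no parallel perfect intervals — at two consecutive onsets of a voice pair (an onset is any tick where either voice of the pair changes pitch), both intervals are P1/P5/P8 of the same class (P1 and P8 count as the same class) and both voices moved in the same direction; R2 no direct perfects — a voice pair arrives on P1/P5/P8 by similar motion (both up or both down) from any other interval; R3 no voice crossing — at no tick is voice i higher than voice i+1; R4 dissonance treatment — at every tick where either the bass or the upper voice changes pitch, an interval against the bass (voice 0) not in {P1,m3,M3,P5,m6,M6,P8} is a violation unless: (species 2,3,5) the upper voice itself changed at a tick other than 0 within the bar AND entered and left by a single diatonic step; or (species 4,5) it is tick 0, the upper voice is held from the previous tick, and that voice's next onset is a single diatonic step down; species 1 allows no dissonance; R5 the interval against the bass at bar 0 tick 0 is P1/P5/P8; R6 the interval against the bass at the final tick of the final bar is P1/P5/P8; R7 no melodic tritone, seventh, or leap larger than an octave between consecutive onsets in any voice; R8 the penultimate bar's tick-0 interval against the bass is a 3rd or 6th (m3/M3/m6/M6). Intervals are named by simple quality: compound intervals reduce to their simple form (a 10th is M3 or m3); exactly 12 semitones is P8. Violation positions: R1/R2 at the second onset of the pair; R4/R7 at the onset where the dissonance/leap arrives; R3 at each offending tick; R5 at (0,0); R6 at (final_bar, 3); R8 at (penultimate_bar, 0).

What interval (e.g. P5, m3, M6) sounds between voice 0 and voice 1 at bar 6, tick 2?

voice 0=D3 voice 1=D4 -> P8

P8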